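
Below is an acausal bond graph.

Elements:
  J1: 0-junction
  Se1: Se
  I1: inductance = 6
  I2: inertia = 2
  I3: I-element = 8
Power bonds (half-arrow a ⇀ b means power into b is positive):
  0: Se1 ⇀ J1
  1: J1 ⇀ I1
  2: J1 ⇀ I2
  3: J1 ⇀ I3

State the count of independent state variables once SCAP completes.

β0 stroke→J1  (Se1: effort source, stroke at far end)
β1 stroke→I1  (0-jn J1 has e-setter on 0)
β2 stroke→I2  (J1 effort already set via bond 0)
β3 stroke→I3  (common-e at J1 fixed by 0)

3  (I1, I2, I3 all integral)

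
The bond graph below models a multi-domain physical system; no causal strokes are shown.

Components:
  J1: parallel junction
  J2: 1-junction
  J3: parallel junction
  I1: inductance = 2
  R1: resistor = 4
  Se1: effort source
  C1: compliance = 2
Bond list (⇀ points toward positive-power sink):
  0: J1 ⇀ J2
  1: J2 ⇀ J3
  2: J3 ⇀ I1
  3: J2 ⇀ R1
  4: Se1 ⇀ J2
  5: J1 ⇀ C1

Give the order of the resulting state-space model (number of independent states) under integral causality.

2  (C1, I1 all integral)

b4 stroke at J2  (Se1 fixes effort; stroke away)
b2 stroke at I1  (prefer integral on I1)
b1 stroke at J3  (only one effort-in slot at J3)
b0 stroke at J2  (1-jn J2 has f-setter on 1)
b3 stroke at J2  (J2: bond 1 brought flow, rest push out)
b5 stroke at J1  (closing 0-jn rule on J1)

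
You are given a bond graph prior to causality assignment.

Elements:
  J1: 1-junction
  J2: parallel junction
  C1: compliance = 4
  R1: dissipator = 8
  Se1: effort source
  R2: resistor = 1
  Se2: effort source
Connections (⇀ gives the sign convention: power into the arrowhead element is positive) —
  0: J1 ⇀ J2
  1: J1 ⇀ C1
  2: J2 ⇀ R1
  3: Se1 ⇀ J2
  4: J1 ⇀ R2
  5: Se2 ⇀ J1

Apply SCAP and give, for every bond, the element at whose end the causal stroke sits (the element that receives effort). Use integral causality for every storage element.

β0 |J1
β1 |J1
β2 |R1
β3 |J2
β4 |R2
β5 |J1

#3 stroke at J2  (Se1 (Se) sets effort on bond)
#5 stroke at J1  (source Se2 imposes e)
#0 stroke at J1  (common-e at J2 fixed by 3)
#2 stroke at R1  (0-jn J2 has e-setter on 3)
#1 stroke at J1  (prefer integral on C1)
#4 stroke at R2  (J1: last free bond brings flow in)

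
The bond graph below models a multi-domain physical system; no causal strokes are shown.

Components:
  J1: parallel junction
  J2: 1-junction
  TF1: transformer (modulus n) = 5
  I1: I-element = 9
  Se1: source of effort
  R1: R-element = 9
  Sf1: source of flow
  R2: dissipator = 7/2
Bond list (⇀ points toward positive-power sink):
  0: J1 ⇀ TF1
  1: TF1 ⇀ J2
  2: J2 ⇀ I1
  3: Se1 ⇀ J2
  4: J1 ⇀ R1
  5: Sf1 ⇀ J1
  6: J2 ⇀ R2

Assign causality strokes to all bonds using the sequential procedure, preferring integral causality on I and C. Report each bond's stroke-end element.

bond 3 →J2  (Se1 (Se) sets effort on bond)
bond 5 →Sf1  (Sf1: flow source, stroke at near end)
bond 2 →I1  (I1 outputs flow p/I1)
bond 1 →J2  (J2: bond 2 brought flow, rest push out)
bond 6 →J2  (J2 flow already set via bond 2)
bond 0 →TF1  (TF1: transformer flips bond 1)
bond 4 →J1  (J1 needs exactly one e-in)

β0 →TF1
β1 →J2
β2 →I1
β3 →J2
β4 →J1
β5 →Sf1
β6 →J2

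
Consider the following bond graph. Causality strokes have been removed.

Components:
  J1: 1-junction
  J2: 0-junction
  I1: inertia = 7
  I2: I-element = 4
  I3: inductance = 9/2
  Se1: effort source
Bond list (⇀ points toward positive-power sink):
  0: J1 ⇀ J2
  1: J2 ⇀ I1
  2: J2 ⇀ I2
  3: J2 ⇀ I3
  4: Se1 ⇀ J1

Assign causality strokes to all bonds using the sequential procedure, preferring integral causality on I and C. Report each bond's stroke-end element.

β4 stroke at J1  (source Se1 imposes e)
β0 stroke at J2  (J1 needs exactly one f-in)
β1 stroke at I1  (J2: bond 0 brought effort, rest push out)
β2 stroke at I2  (J2: bond 0 brought effort, rest push out)
β3 stroke at I3  (common-e at J2 fixed by 0)

b0 |J2
b1 |I1
b2 |I2
b3 |I3
b4 |J1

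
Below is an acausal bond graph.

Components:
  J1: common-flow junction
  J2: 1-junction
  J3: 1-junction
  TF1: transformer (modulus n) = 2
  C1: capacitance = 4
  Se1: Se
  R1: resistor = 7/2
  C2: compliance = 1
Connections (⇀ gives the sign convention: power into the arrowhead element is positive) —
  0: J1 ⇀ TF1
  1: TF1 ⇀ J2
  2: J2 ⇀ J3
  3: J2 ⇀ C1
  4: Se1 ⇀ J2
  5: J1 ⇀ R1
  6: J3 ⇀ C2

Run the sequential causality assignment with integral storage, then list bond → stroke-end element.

β0 stroke at J1
β1 stroke at TF1
β2 stroke at J2
β3 stroke at J2
β4 stroke at J2
β5 stroke at R1
β6 stroke at J3

#4 stroke→J2  (Se1: effort source, stroke at far end)
#3 stroke→J2  (C1 outputs effort q/C1)
#6 stroke→J3  (C2: C, integral causality)
#2 stroke→J2  (closing 1-jn rule on J3)
#1 stroke→TF1  (closing 1-jn rule on J2)
#0 stroke→J1  (TF1: transformer flips bond 1)
#5 stroke→R1  (J1: last free bond brings flow in)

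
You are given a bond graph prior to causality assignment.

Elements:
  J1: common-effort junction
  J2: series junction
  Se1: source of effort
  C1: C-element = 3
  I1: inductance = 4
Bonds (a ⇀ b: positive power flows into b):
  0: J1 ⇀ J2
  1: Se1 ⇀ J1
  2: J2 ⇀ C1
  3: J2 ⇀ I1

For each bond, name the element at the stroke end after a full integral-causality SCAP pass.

b1 stroke at J1  (Se1 (Se) sets effort on bond)
b0 stroke at J2  (common-e at J1 fixed by 1)
b2 stroke at J2  (prefer integral on C1)
b3 stroke at I1  (J2 needs exactly one f-in)

b0 stroke at J2
b1 stroke at J1
b2 stroke at J2
b3 stroke at I1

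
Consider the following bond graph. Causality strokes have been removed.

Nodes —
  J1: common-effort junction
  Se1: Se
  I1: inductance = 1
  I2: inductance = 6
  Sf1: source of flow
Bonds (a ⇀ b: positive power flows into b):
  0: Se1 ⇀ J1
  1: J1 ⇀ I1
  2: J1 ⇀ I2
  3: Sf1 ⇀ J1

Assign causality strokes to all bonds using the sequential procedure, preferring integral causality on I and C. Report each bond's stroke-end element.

bond 0 |J1
bond 1 |I1
bond 2 |I2
bond 3 |Sf1

#0 |J1  (Se1: effort source, stroke at far end)
#3 |Sf1  (Sf1 fixes flow; stroke at Sf1)
#1 |I1  (J1: bond 0 brought effort, rest push out)
#2 |I2  (common-e at J1 fixed by 0)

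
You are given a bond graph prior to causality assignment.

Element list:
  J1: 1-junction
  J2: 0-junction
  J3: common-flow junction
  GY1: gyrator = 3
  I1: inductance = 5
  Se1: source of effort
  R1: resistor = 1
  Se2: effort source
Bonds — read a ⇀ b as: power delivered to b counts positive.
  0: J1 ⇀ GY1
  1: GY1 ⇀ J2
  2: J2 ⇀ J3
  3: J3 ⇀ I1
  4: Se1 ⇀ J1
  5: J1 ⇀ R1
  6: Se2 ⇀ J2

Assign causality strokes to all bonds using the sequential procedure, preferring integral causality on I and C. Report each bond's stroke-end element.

bond 4 |J1  (Se1 fixes effort; stroke away)
bond 6 |J2  (source Se2 imposes e)
bond 1 |GY1  (J2 effort already set via bond 6)
bond 2 |J3  (common-e at J2 fixed by 6)
bond 3 |I1  (only one flow-in slot at J3)
bond 0 |GY1  (GY GY1: same side as bond 1)
bond 5 |J1  (1-jn J1 has f-setter on 0)

β0 →GY1
β1 →GY1
β2 →J3
β3 →I1
β4 →J1
β5 →J1
β6 →J2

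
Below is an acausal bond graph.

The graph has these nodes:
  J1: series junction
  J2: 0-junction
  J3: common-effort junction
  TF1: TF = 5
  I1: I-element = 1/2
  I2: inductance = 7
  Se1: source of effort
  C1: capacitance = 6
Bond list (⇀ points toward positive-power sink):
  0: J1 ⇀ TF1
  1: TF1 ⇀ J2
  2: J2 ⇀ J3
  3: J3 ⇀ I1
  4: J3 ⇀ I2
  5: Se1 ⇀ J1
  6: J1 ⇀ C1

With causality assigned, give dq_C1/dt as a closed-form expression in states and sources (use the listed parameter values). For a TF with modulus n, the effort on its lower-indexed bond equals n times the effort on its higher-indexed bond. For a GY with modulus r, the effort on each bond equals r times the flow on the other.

bond 5 →J1  (Se1 (Se) sets effort on bond)
bond 3 →I1  (I1: I, integral causality)
bond 4 →I2  (I2 integral (f out))
bond 2 →J3  (only one effort-in slot at J3)
bond 1 →J2  (J2: last free bond brings effort in)
bond 0 →TF1  (TF TF1: opposite of bond 1)
bond 6 →J1  (J1: bond 0 brought flow, rest push out)

dq_C1/dt = 2*p_I1/5 + p_I2/35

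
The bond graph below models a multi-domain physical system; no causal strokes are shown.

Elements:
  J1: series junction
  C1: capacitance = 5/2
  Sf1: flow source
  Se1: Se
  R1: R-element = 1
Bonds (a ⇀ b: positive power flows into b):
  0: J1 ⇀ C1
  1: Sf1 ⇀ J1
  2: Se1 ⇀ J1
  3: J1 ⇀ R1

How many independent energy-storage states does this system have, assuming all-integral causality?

#1 |Sf1  (Sf1 fixes flow; stroke at Sf1)
#2 |J1  (Se1 fixes effort; stroke away)
#0 |J1  (J1 flow already set via bond 1)
#3 |J1  (J1 flow already set via bond 1)

1  (C1 all integral)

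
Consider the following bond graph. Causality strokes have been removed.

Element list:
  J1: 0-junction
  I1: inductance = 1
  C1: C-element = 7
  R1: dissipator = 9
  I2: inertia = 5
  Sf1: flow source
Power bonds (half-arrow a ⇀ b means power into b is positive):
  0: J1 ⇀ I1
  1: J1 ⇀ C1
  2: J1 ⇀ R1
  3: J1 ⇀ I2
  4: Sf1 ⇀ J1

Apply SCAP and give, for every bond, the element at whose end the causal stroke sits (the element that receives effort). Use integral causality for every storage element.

bond 0 →I1
bond 1 →J1
bond 2 →R1
bond 3 →I2
bond 4 →Sf1

b4 |Sf1  (Sf1 fixes flow; stroke at Sf1)
b0 |I1  (I1 integral (f out))
b1 |J1  (C1: C, integral causality)
b2 |R1  (0-jn J1 has e-setter on 1)
b3 |I2  (common-e at J1 fixed by 1)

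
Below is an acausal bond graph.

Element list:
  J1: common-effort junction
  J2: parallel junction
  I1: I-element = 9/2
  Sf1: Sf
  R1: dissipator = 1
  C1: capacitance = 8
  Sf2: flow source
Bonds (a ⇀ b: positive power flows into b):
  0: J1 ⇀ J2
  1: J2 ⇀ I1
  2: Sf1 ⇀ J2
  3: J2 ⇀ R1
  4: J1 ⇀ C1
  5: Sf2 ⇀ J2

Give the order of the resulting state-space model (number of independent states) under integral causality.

2  (C1, I1 all integral)

#2 stroke at Sf1  (Sf1 fixes flow; stroke at Sf1)
#5 stroke at Sf2  (Sf2: flow source, stroke at near end)
#1 stroke at I1  (I1 outputs flow p/I1)
#4 stroke at J1  (prefer integral on C1)
#0 stroke at J2  (J1: bond 4 brought effort, rest push out)
#3 stroke at R1  (common-e at J2 fixed by 0)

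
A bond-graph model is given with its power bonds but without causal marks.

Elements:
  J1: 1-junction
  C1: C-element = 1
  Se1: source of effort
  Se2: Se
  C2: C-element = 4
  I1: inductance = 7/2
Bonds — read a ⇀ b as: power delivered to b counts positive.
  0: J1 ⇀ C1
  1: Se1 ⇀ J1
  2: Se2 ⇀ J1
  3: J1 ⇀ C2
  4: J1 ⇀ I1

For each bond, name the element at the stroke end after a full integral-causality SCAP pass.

b1 →J1  (Se1 fixes effort; stroke away)
b2 →J1  (Se2 (Se) sets effort on bond)
b0 →J1  (C1: C, integral causality)
b3 →J1  (C2: C, integral causality)
b4 →I1  (closing 1-jn rule on J1)

bond 0 →J1
bond 1 →J1
bond 2 →J1
bond 3 →J1
bond 4 →I1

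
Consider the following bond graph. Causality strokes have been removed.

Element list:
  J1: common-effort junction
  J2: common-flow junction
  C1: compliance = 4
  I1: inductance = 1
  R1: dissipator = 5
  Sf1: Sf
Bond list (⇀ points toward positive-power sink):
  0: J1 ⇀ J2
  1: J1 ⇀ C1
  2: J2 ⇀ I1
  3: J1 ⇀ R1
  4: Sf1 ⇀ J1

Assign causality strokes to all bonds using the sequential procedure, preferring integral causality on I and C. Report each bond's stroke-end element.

bond 4 |Sf1  (Sf1 fixes flow; stroke at Sf1)
bond 1 |J1  (C1: C, integral causality)
bond 0 |J2  (common-e at J1 fixed by 1)
bond 3 |R1  (J1: bond 1 brought effort, rest push out)
bond 2 |I1  (only one flow-in slot at J2)

bond 0 |J2
bond 1 |J1
bond 2 |I1
bond 3 |R1
bond 4 |Sf1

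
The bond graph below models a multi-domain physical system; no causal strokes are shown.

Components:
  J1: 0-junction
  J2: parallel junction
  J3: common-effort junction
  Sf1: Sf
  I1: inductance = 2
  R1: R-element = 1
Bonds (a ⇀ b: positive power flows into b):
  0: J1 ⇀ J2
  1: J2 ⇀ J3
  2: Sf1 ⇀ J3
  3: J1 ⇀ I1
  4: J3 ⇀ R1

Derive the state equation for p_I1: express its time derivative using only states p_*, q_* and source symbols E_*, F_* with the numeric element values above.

dp_I1/dt = F_Sf1 - p_I1/2

β2 stroke at Sf1  (Sf1 fixes flow; stroke at Sf1)
β3 stroke at I1  (I1 outputs flow p/I1)
β0 stroke at J1  (closing 0-jn rule on J1)
β1 stroke at J2  (J2 needs exactly one e-in)
β4 stroke at J3  (closing 0-jn rule on J3)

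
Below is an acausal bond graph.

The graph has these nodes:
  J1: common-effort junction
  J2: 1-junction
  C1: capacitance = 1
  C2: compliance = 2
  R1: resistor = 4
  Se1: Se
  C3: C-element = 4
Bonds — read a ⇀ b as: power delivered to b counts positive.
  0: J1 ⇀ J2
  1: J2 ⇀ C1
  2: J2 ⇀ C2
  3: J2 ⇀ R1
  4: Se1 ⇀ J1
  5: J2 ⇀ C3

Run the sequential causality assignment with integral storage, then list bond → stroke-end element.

β4 →J1  (Se1 fixes effort; stroke away)
β0 →J2  (J1 effort already set via bond 4)
β1 →J2  (prefer integral on C1)
β2 →J2  (C2 integral (e out))
β5 →J2  (prefer integral on C3)
β3 →R1  (only one flow-in slot at J2)

bond 0 |J2
bond 1 |J2
bond 2 |J2
bond 3 |R1
bond 4 |J1
bond 5 |J2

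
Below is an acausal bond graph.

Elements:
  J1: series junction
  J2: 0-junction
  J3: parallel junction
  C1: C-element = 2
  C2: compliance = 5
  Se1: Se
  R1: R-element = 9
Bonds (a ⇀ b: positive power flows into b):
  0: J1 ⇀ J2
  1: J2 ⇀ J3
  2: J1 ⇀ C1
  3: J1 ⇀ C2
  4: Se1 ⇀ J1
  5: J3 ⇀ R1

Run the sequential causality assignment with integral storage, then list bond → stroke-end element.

bond 0 →J2
bond 1 →J3
bond 2 →J1
bond 3 →J1
bond 4 →J1
bond 5 →R1

β4 |J1  (Se1 fixes effort; stroke away)
β2 |J1  (prefer integral on C1)
β3 |J1  (prefer integral on C2)
β0 |J2  (J1 needs exactly one f-in)
β1 |J3  (0-jn J2 has e-setter on 0)
β5 |R1  (common-e at J3 fixed by 1)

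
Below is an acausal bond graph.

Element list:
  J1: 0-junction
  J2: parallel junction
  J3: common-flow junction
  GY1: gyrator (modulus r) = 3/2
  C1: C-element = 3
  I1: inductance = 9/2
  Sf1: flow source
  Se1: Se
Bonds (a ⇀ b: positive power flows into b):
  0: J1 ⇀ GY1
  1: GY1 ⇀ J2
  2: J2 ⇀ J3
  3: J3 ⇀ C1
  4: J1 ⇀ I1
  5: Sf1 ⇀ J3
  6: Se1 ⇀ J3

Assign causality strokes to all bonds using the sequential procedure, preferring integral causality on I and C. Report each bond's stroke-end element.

#0 |J1
#1 |J2
#2 |J3
#3 |J3
#4 |I1
#5 |Sf1
#6 |J3

bond 5 stroke at Sf1  (Sf1 fixes flow; stroke at Sf1)
bond 6 stroke at J3  (Se1: effort source, stroke at far end)
bond 2 stroke at J3  (common-f at J3 fixed by 5)
bond 3 stroke at J3  (J3: bond 5 brought flow, rest push out)
bond 1 stroke at J2  (closing 0-jn rule on J2)
bond 0 stroke at J1  (GY1 both-in/both-out from 1)
bond 4 stroke at I1  (J1 effort already set via bond 0)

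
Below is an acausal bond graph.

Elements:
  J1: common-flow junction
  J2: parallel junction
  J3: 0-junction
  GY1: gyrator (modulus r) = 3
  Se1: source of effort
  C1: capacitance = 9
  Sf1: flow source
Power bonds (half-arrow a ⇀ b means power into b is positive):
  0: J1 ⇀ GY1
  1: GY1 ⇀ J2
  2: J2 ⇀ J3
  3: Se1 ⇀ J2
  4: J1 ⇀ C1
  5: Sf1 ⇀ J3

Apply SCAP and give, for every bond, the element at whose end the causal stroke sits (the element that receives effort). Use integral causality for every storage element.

bond 0 stroke at GY1
bond 1 stroke at GY1
bond 2 stroke at J3
bond 3 stroke at J2
bond 4 stroke at J1
bond 5 stroke at Sf1

β3 stroke→J2  (Se1: effort source, stroke at far end)
β5 stroke→Sf1  (Sf1 fixes flow; stroke at Sf1)
β1 stroke→GY1  (common-e at J2 fixed by 3)
β2 stroke→J3  (common-e at J2 fixed by 3)
β0 stroke→GY1  (GY GY1: same side as bond 1)
β4 stroke→J1  (J1 flow already set via bond 0)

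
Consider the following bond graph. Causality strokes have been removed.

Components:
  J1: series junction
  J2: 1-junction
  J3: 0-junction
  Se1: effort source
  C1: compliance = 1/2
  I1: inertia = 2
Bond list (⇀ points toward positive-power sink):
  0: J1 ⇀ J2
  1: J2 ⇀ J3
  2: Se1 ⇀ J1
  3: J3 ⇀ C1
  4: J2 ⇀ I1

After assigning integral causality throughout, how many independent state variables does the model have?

β2 |J1  (Se1: effort source, stroke at far end)
β0 |J2  (J1: last free bond brings flow in)
β3 |J3  (C1 integral (e out))
β1 |J2  (0-jn J3 has e-setter on 3)
β4 |I1  (J2 needs exactly one f-in)

2  (C1, I1 all integral)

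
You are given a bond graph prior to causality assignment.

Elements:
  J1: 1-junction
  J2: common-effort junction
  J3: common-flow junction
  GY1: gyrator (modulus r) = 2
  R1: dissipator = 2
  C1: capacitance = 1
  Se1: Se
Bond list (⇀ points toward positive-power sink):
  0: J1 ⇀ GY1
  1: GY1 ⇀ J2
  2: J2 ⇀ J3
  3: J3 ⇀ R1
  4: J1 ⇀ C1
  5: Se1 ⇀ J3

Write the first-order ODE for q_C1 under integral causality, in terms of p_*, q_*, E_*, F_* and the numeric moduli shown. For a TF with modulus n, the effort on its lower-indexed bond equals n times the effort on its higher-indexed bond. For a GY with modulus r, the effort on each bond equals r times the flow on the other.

dq_C1/dt = -E_Se1/2 - q_C1/2

b5 →J3  (source Se1 imposes e)
b4 →J1  (C1 integral (e out))
b0 →GY1  (J1 needs exactly one f-in)
b1 →GY1  (GY GY1: same side as bond 0)
b2 →J2  (J2: last free bond brings effort in)
b3 →J3  (1-jn J3 has f-setter on 2)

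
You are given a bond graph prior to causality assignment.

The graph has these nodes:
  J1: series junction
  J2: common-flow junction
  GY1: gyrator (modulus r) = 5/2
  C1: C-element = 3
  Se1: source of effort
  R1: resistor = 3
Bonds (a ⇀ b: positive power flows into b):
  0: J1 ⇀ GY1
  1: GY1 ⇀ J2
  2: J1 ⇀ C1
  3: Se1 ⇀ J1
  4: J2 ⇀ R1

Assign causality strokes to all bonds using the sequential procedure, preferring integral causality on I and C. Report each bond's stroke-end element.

#0 |GY1
#1 |GY1
#2 |J1
#3 |J1
#4 |J2

b3 stroke→J1  (Se1: effort source, stroke at far end)
b2 stroke→J1  (C1 integral (e out))
b0 stroke→GY1  (J1: last free bond brings flow in)
b1 stroke→GY1  (GY GY1: same side as bond 0)
b4 stroke→J2  (J2: bond 1 brought flow, rest push out)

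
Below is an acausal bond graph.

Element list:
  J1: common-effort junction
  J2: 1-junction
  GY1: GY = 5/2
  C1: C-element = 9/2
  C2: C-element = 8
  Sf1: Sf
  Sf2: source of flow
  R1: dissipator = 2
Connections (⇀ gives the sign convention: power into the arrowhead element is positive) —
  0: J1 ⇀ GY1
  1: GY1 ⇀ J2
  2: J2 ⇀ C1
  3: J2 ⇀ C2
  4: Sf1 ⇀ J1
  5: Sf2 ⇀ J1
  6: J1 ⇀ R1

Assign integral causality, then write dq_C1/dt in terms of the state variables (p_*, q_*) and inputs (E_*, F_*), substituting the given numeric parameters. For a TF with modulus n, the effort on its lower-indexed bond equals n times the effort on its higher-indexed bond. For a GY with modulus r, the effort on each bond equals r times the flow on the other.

b4 |Sf1  (Sf1: flow source, stroke at near end)
b5 |Sf2  (Sf2 (Sf) sets flow on bond)
b2 |J2  (C1: C, integral causality)
b3 |J2  (prefer integral on C2)
b1 |GY1  (closing 1-jn rule on J2)
b0 |GY1  (GY GY1: same side as bond 1)
b6 |J1  (J1: last free bond brings effort in)

dq_C1/dt = 4*F_Sf1/5 + 4*F_Sf2/5 - 16*q_C1/225 - q_C2/25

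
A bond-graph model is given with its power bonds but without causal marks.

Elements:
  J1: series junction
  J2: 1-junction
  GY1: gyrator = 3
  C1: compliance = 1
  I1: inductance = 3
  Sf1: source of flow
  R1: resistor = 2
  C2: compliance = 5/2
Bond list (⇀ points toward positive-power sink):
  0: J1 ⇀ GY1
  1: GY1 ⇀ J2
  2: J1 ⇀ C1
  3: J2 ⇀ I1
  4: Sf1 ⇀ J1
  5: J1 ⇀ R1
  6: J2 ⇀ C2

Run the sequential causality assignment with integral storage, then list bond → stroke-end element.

#0 stroke→J1
#1 stroke→J2
#2 stroke→J1
#3 stroke→I1
#4 stroke→Sf1
#5 stroke→J1
#6 stroke→J2

#4 stroke at Sf1  (source Sf1 imposes f)
#0 stroke at J1  (common-f at J1 fixed by 4)
#2 stroke at J1  (common-f at J1 fixed by 4)
#5 stroke at J1  (common-f at J1 fixed by 4)
#1 stroke at J2  (GY1 both-in/both-out from 0)
#3 stroke at I1  (I1: I, integral causality)
#6 stroke at J2  (common-f at J2 fixed by 3)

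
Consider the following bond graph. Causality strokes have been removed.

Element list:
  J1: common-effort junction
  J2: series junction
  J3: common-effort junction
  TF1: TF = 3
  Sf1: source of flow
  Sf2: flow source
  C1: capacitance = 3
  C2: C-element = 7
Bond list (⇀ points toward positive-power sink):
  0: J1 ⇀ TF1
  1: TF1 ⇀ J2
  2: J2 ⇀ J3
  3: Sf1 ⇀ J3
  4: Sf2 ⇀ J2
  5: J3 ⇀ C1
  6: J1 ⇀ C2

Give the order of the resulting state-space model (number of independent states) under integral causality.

#3 →Sf1  (Sf1 fixes flow; stroke at Sf1)
#4 →Sf2  (Sf2: flow source, stroke at near end)
#1 →J2  (1-jn J2 has f-setter on 4)
#2 →J2  (J2: bond 4 brought flow, rest push out)
#5 →J3  (J3: last free bond brings effort in)
#0 →TF1  (TF1 one-in-one-out from 1)
#6 →J1  (closing 0-jn rule on J1)

2  (C1, C2 all integral)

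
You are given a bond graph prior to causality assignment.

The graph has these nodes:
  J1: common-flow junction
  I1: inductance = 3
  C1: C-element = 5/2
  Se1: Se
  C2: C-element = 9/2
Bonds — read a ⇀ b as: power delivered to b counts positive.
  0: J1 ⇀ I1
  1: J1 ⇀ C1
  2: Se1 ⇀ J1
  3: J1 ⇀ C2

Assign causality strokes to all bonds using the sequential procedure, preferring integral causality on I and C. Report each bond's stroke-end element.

bond 0 →I1
bond 1 →J1
bond 2 →J1
bond 3 →J1

#2 stroke at J1  (source Se1 imposes e)
#0 stroke at I1  (I1 outputs flow p/I1)
#1 stroke at J1  (J1 flow already set via bond 0)
#3 stroke at J1  (1-jn J1 has f-setter on 0)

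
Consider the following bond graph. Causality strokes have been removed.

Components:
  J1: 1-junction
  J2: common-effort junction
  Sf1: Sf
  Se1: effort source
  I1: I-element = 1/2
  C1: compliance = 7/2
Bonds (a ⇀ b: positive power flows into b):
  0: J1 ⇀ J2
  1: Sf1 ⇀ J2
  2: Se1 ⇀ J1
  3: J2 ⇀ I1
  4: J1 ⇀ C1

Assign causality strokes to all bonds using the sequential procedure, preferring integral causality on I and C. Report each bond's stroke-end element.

b0 stroke→J2
b1 stroke→Sf1
b2 stroke→J1
b3 stroke→I1
b4 stroke→J1

#1 →Sf1  (Sf1 fixes flow; stroke at Sf1)
#2 →J1  (Se1 fixes effort; stroke away)
#3 →I1  (I1 outputs flow p/I1)
#0 →J2  (J2 needs exactly one e-in)
#4 →J1  (1-jn J1 has f-setter on 0)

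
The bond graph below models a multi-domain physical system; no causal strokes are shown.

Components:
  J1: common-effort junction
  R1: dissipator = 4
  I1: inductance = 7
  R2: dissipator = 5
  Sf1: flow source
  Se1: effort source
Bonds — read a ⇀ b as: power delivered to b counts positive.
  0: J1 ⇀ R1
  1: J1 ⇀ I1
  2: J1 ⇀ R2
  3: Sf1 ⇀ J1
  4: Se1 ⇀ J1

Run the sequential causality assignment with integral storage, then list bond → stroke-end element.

bond 3 |Sf1  (Sf1: flow source, stroke at near end)
bond 4 |J1  (Se1 (Se) sets effort on bond)
bond 0 |R1  (common-e at J1 fixed by 4)
bond 1 |I1  (J1 effort already set via bond 4)
bond 2 |R2  (0-jn J1 has e-setter on 4)

b0 stroke at R1
b1 stroke at I1
b2 stroke at R2
b3 stroke at Sf1
b4 stroke at J1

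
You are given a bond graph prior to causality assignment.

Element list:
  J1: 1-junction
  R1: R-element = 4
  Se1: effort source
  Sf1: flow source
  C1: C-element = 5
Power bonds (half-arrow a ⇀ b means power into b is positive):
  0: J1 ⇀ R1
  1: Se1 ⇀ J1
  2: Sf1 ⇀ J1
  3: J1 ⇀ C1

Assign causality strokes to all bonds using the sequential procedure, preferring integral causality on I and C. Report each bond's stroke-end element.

#1 |J1  (source Se1 imposes e)
#2 |Sf1  (source Sf1 imposes f)
#0 |J1  (1-jn J1 has f-setter on 2)
#3 |J1  (1-jn J1 has f-setter on 2)

bond 0 stroke at J1
bond 1 stroke at J1
bond 2 stroke at Sf1
bond 3 stroke at J1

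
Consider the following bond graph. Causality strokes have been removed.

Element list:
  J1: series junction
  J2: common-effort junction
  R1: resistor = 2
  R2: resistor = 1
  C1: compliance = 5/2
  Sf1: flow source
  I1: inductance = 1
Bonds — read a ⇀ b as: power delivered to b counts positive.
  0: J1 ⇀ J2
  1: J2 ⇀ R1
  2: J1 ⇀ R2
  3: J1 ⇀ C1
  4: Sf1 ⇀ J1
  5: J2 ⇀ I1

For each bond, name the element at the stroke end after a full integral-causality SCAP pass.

b0 stroke at J1
b1 stroke at J2
b2 stroke at J1
b3 stroke at J1
b4 stroke at Sf1
b5 stroke at I1

β4 |Sf1  (source Sf1 imposes f)
β0 |J1  (common-f at J1 fixed by 4)
β2 |J1  (J1 flow already set via bond 4)
β3 |J1  (J1 flow already set via bond 4)
β5 |I1  (prefer integral on I1)
β1 |J2  (J2 needs exactly one e-in)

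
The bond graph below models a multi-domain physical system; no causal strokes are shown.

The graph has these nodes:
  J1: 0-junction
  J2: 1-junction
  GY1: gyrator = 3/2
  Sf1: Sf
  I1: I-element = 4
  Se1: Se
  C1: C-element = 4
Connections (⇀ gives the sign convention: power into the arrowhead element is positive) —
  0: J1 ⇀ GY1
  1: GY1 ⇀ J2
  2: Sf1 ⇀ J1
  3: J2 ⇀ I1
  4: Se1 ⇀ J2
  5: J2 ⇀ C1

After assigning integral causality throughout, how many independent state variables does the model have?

bond 2 stroke at Sf1  (Sf1 fixes flow; stroke at Sf1)
bond 4 stroke at J2  (Se1: effort source, stroke at far end)
bond 0 stroke at J1  (closing 0-jn rule on J1)
bond 1 stroke at J2  (GY1 both-in/both-out from 0)
bond 3 stroke at I1  (prefer integral on I1)
bond 5 stroke at J2  (common-f at J2 fixed by 3)

2  (C1, I1 all integral)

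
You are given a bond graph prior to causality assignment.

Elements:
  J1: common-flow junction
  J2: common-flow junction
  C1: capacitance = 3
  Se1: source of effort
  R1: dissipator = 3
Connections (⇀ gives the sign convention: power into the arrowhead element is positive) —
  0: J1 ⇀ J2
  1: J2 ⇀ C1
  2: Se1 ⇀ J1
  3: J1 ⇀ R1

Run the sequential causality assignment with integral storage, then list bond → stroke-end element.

bond 0 →J1
bond 1 →J2
bond 2 →J1
bond 3 →R1

β2 |J1  (source Se1 imposes e)
β1 |J2  (prefer integral on C1)
β0 |J1  (J2: last free bond brings flow in)
β3 |R1  (J1: last free bond brings flow in)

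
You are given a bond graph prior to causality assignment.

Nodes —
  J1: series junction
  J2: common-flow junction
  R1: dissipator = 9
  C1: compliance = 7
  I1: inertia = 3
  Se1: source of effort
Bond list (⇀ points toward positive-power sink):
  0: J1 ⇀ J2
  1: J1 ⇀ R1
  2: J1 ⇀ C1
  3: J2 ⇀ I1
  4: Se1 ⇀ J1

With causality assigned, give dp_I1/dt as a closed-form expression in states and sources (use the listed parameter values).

bond 4 stroke at J1  (source Se1 imposes e)
bond 2 stroke at J1  (prefer integral on C1)
bond 3 stroke at I1  (I1 outputs flow p/I1)
bond 0 stroke at J2  (J2: bond 3 brought flow, rest push out)
bond 1 stroke at J1  (J1 flow already set via bond 0)

dp_I1/dt = E_Se1 - 3*p_I1 - q_C1/7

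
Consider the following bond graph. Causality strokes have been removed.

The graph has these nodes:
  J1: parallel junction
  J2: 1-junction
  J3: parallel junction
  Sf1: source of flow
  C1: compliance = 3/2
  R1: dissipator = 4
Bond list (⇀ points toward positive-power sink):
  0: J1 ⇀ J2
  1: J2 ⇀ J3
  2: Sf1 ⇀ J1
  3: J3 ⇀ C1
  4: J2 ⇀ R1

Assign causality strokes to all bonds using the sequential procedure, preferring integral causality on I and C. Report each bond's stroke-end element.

β2 stroke at Sf1  (source Sf1 imposes f)
β0 stroke at J1  (only one effort-in slot at J1)
β1 stroke at J2  (1-jn J2 has f-setter on 0)
β4 stroke at J2  (common-f at J2 fixed by 0)
β3 stroke at J3  (J3 needs exactly one e-in)

β0 |J1
β1 |J2
β2 |Sf1
β3 |J3
β4 |J2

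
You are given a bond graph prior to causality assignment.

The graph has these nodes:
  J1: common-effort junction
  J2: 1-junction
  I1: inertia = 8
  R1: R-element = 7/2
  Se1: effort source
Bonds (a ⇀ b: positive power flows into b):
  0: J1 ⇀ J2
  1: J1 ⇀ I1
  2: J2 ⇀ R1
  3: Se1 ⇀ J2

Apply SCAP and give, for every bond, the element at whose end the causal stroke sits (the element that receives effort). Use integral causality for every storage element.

β3 stroke at J2  (Se1 (Se) sets effort on bond)
β1 stroke at I1  (I1: I, integral causality)
β0 stroke at J1  (J1 needs exactly one e-in)
β2 stroke at J2  (common-f at J2 fixed by 0)

bond 0 →J1
bond 1 →I1
bond 2 →J2
bond 3 →J2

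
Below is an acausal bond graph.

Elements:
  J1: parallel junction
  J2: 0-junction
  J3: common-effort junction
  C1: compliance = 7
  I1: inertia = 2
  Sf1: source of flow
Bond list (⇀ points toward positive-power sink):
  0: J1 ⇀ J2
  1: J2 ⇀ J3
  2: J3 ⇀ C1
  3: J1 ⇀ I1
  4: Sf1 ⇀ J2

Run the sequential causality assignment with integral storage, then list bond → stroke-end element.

#4 stroke at Sf1  (Sf1 (Sf) sets flow on bond)
#2 stroke at J3  (prefer integral on C1)
#1 stroke at J2  (0-jn J3 has e-setter on 2)
#0 stroke at J1  (J2: bond 1 brought effort, rest push out)
#3 stroke at I1  (J1 effort already set via bond 0)

β0 |J1
β1 |J2
β2 |J3
β3 |I1
β4 |Sf1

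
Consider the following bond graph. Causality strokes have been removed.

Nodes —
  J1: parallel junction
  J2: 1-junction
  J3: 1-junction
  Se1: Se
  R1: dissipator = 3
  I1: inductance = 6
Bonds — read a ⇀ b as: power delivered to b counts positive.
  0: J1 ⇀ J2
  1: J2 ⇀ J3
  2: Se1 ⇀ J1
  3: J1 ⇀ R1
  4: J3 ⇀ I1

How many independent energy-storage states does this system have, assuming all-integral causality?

b2 →J1  (Se1 (Se) sets effort on bond)
b0 →J2  (J1: bond 2 brought effort, rest push out)
b3 →R1  (0-jn J1 has e-setter on 2)
b1 →J3  (only one flow-in slot at J2)
b4 →I1  (closing 1-jn rule on J3)

1  (I1 all integral)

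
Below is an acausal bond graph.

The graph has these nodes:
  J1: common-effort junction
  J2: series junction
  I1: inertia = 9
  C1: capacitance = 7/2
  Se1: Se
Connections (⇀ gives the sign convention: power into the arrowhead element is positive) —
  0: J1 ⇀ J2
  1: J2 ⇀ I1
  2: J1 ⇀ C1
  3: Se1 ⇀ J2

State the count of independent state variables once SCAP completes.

2  (C1, I1 all integral)

#3 |J2  (Se1 (Se) sets effort on bond)
#1 |I1  (I1 integral (f out))
#0 |J2  (common-f at J2 fixed by 1)
#2 |J1  (J1: last free bond brings effort in)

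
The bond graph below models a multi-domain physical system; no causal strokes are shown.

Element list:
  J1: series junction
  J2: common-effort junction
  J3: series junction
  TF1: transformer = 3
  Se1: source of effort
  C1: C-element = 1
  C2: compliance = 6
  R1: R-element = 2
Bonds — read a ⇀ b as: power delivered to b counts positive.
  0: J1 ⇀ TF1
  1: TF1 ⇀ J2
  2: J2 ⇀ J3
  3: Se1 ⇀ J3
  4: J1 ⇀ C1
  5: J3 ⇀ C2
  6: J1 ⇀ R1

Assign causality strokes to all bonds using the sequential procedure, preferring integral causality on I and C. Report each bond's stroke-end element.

#3 stroke→J3  (Se1: effort source, stroke at far end)
#4 stroke→J1  (C1 integral (e out))
#5 stroke→J3  (prefer integral on C2)
#2 stroke→J2  (only one flow-in slot at J3)
#1 stroke→TF1  (0-jn J2 has e-setter on 2)
#0 stroke→J1  (through TF1, causality passes straight; one stroke at TF1)
#6 stroke→R1  (J1: last free bond brings flow in)

β0 stroke→J1
β1 stroke→TF1
β2 stroke→J2
β3 stroke→J3
β4 stroke→J1
β5 stroke→J3
β6 stroke→R1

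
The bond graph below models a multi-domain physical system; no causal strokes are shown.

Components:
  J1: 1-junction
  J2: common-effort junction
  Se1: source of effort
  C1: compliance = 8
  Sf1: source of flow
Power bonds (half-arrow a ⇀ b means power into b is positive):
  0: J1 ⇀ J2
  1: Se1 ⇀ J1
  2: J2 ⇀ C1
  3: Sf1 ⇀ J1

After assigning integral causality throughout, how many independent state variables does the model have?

b1 |J1  (source Se1 imposes e)
b3 |Sf1  (Sf1 fixes flow; stroke at Sf1)
b0 |J1  (J1: bond 3 brought flow, rest push out)
b2 |J2  (only one effort-in slot at J2)

1  (C1 all integral)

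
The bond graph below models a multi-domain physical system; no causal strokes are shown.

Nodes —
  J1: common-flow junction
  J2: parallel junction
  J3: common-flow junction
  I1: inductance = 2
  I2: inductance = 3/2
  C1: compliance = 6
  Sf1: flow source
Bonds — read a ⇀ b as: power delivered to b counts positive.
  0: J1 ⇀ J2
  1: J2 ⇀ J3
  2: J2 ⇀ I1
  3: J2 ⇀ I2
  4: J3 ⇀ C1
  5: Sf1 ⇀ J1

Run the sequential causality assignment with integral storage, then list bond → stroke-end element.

bond 0 stroke→J1
bond 1 stroke→J2
bond 2 stroke→I1
bond 3 stroke→I2
bond 4 stroke→J3
bond 5 stroke→Sf1

β5 |Sf1  (Sf1 (Sf) sets flow on bond)
β0 |J1  (1-jn J1 has f-setter on 5)
β2 |I1  (prefer integral on I1)
β3 |I2  (I2 integral (f out))
β1 |J2  (closing 0-jn rule on J2)
β4 |J3  (1-jn J3 has f-setter on 1)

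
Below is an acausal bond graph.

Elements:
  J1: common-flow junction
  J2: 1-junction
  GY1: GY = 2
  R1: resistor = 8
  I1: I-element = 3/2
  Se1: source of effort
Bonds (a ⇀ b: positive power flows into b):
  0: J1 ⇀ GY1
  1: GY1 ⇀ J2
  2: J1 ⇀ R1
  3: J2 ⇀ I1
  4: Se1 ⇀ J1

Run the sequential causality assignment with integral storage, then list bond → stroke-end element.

bond 4 stroke→J1  (Se1 (Se) sets effort on bond)
bond 3 stroke→I1  (I1 integral (f out))
bond 1 stroke→J2  (common-f at J2 fixed by 3)
bond 0 stroke→J1  (GY1 both-in/both-out from 1)
bond 2 stroke→R1  (J1: last free bond brings flow in)

β0 stroke at J1
β1 stroke at J2
β2 stroke at R1
β3 stroke at I1
β4 stroke at J1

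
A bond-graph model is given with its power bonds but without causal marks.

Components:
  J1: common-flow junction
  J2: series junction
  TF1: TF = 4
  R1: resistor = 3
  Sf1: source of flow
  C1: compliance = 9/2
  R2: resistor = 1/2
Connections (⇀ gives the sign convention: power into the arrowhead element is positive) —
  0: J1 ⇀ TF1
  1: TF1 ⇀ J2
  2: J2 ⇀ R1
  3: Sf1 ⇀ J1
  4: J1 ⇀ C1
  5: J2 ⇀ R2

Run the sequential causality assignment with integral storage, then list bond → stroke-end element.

#0 stroke at J1
#1 stroke at TF1
#2 stroke at J2
#3 stroke at Sf1
#4 stroke at J1
#5 stroke at J2

#3 →Sf1  (Sf1 fixes flow; stroke at Sf1)
#0 →J1  (common-f at J1 fixed by 3)
#4 →J1  (J1: bond 3 brought flow, rest push out)
#1 →TF1  (TF1: transformer flips bond 0)
#2 →J2  (J2 flow already set via bond 1)
#5 →J2  (J2: bond 1 brought flow, rest push out)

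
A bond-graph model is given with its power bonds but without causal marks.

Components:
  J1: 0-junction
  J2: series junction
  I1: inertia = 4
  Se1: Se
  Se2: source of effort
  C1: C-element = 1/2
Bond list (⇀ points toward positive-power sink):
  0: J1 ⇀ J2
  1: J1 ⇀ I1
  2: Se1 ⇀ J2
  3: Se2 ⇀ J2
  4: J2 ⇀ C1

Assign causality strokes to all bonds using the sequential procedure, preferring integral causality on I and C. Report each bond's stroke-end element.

#2 stroke→J2  (source Se1 imposes e)
#3 stroke→J2  (Se2 fixes effort; stroke away)
#1 stroke→I1  (I1 outputs flow p/I1)
#0 stroke→J1  (only one effort-in slot at J1)
#4 stroke→J2  (common-f at J2 fixed by 0)

#0 →J1
#1 →I1
#2 →J2
#3 →J2
#4 →J2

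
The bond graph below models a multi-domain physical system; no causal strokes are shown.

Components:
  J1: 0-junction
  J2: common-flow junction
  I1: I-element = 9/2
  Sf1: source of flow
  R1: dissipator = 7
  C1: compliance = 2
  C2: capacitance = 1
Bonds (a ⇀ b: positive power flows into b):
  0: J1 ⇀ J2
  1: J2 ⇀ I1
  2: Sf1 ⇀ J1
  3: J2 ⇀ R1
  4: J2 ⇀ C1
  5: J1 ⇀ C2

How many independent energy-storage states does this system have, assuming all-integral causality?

3  (C1, C2, I1 all integral)

β2 →Sf1  (Sf1 fixes flow; stroke at Sf1)
β1 →I1  (prefer integral on I1)
β0 →J2  (J2 flow already set via bond 1)
β3 →J2  (J2: bond 1 brought flow, rest push out)
β4 →J2  (1-jn J2 has f-setter on 1)
β5 →J1  (J1 needs exactly one e-in)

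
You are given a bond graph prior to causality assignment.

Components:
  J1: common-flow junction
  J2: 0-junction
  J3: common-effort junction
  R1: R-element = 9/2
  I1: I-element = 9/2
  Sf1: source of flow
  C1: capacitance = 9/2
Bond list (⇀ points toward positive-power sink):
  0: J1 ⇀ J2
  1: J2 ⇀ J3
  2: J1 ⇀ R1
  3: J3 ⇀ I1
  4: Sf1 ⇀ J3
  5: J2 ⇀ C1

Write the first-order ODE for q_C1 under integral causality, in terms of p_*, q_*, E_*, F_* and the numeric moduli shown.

bond 4 stroke at Sf1  (Sf1 (Sf) sets flow on bond)
bond 3 stroke at I1  (I1 integral (f out))
bond 1 stroke at J3  (J3: last free bond brings effort in)
bond 5 stroke at J2  (C1: C, integral causality)
bond 0 stroke at J1  (J2 effort already set via bond 5)
bond 2 stroke at R1  (only one flow-in slot at J1)

dq_C1/dt = F_Sf1 - 2*p_I1/9 - 4*q_C1/81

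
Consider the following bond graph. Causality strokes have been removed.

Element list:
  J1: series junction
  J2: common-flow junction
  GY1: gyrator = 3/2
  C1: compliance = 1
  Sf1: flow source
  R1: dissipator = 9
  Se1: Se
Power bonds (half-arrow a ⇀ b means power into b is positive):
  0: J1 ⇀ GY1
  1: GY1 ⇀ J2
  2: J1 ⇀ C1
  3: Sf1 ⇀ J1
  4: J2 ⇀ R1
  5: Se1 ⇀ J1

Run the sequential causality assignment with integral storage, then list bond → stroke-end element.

b3 |Sf1  (source Sf1 imposes f)
b5 |J1  (Se1: effort source, stroke at far end)
b0 |J1  (1-jn J1 has f-setter on 3)
b2 |J1  (common-f at J1 fixed by 3)
b1 |J2  (GY1 both-in/both-out from 0)
b4 |R1  (J2 needs exactly one f-in)

#0 →J1
#1 →J2
#2 →J1
#3 →Sf1
#4 →R1
#5 →J1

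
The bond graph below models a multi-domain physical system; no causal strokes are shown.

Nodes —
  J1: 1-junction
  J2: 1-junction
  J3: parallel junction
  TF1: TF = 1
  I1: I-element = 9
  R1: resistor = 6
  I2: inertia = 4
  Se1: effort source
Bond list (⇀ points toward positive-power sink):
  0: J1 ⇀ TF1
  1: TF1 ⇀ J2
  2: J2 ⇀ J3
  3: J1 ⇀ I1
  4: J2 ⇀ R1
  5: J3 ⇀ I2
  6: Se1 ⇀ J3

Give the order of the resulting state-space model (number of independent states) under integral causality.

2  (I1, I2 all integral)

bond 6 |J3  (Se1: effort source, stroke at far end)
bond 2 |J2  (J3 effort already set via bond 6)
bond 5 |I2  (J3 effort already set via bond 6)
bond 3 |I1  (I1: I, integral causality)
bond 0 |J1  (J1 flow already set via bond 3)
bond 1 |TF1  (TF1 one-in-one-out from 0)
bond 4 |J2  (1-jn J2 has f-setter on 1)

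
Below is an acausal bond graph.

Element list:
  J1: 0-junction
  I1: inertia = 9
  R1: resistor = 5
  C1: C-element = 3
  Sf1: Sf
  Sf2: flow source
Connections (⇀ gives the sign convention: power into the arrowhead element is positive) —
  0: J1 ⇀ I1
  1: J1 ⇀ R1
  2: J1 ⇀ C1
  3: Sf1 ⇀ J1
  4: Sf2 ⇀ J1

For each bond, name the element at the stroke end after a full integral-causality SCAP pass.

bond 3 →Sf1  (source Sf1 imposes f)
bond 4 →Sf2  (Sf2 fixes flow; stroke at Sf2)
bond 0 →I1  (I1 integral (f out))
bond 2 →J1  (prefer integral on C1)
bond 1 →R1  (J1 effort already set via bond 2)

b0 →I1
b1 →R1
b2 →J1
b3 →Sf1
b4 →Sf2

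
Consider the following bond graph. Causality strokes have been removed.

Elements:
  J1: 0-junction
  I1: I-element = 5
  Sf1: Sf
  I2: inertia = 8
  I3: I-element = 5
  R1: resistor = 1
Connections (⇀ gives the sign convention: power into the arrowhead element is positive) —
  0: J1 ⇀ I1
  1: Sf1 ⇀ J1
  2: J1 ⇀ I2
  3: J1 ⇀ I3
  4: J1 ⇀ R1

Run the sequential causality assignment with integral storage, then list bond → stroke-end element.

#0 |I1
#1 |Sf1
#2 |I2
#3 |I3
#4 |J1

bond 1 stroke at Sf1  (Sf1: flow source, stroke at near end)
bond 0 stroke at I1  (I1: I, integral causality)
bond 2 stroke at I2  (I2 outputs flow p/I2)
bond 3 stroke at I3  (prefer integral on I3)
bond 4 stroke at J1  (J1 needs exactly one e-in)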